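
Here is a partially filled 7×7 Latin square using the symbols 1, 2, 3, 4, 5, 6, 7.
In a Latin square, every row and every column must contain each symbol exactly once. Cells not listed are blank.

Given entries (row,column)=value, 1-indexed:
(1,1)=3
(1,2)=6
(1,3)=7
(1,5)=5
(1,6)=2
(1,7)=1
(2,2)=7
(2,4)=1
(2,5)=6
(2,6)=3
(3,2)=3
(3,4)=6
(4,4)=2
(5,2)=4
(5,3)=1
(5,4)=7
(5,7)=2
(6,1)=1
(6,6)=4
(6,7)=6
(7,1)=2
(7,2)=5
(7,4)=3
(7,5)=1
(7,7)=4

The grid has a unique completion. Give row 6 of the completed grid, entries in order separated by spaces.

Row 6, column 2: row 6 has {1, 4, 6} and column 2 has {3, 4, 5, 6, 7}, leaving only 2.
Row 6, column 4: row 6 has {1, 2, 4, 6} and column 4 has {1, 2, 3, 6, 7}, leaving only 5.
Row 6, column 3: row 6 has {1, 2, 4, 5, 6} and column 3 has {1, 7}, leaving only 3.
Row 6, column 5: row 6 has {1, 2, 3, 4, 5, 6} and column 5 has {1, 5, 6}, leaving only 7.
So row 6 reads: 1 2 3 5 7 4 6.

1 2 3 5 7 4 6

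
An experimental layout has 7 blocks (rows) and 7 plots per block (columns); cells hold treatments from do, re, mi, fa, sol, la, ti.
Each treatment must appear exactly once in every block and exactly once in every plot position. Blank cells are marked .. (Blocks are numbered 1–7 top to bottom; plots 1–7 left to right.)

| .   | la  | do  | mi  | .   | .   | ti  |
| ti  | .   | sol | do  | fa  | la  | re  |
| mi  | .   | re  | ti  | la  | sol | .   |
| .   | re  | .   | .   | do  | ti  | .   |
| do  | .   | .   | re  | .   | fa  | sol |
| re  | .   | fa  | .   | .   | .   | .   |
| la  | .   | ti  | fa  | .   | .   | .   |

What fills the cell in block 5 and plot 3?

la

Block 1, plot 6: block 1 has {do, mi, la, ti} and plot 6 has {fa, sol, la, ti}, leaving only re.
Block 1, plot 5: block 1 has {do, re, mi, la, ti} and plot 5 has {do, fa, la}, leaving only sol.
Block 1, plot 1: block 1 has {do, re, mi, sol, la, ti} and plot 1 has {do, re, mi, la, ti}, leaving only fa.
Block 2, plot 2: block 2 has {do, re, fa, sol, la, ti} and plot 2 has {re, la}, leaving only mi.
Block 4, plot 1: block 4 has {do, re, ti} and plot 1 has {do, re, mi, fa, la, ti}, leaving only sol.
Block 4, plot 4: block 4 has {do, re, sol, ti} and plot 4 has {do, re, mi, fa, ti}, leaving only la.
Block 4, plot 3: block 4 has {do, re, sol, la, ti} and plot 3 has {do, re, fa, sol, ti}, leaving only mi.
Block 5 already has {do, re, fa, sol} and plot 3 already has {do, re, mi, fa, sol, ti}, so block 5, plot 3 must be la.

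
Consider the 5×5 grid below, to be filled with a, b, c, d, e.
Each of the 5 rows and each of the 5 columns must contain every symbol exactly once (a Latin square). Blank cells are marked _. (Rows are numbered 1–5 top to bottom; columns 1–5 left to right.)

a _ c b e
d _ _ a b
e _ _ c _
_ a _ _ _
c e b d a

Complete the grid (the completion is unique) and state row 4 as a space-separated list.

Row 4, column 1: row 4 has {a} and column 1 has {a, c, d, e}, leaving only b.
Row 4, column 4: row 4 has {a, b} and column 4 has {a, b, c, d}, leaving only e.
Row 4, column 3: row 4 has {a, b, e} and column 3 has {b, c}, leaving only d.
Row 4, column 5: row 4 has {a, b, d, e} and column 5 has {a, b, e}, leaving only c.
So row 4 reads: b a d e c.

b a d e c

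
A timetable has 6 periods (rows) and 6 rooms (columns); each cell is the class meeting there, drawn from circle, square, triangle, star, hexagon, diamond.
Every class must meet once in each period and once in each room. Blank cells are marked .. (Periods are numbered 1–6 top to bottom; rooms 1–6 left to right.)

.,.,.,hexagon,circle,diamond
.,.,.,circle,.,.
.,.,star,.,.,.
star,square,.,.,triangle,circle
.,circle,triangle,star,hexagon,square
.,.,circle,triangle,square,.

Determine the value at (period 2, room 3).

Period 1, room 3: period 1 has {circle, hexagon, diamond} and room 3 has {circle, triangle, star}, leaving only square.
Period 1, room 1: period 1 has {circle, square, hexagon, diamond} and room 1 has {star}, leaving only triangle.
Period 1, room 2: period 1 has {circle, square, triangle, hexagon, diamond} and room 2 has {circle, square}, leaving only star.
Period 3, room 5: period 3 has {star} and room 5 has {circle, square, triangle, hexagon}, leaving only diamond.
Period 2, room 5: period 2 has {circle} and room 5 has {circle, square, triangle, hexagon, diamond}, leaving only star.
Period 3, room 4: period 3 has {star, diamond} and room 4 has {circle, triangle, star, hexagon}, leaving only square.
Period 4, room 4: period 4 has {circle, square, triangle, star} and room 4 has {circle, square, triangle, star, hexagon}, leaving only diamond.
Period 4, room 3: period 4 has {circle, square, triangle, star, diamond} and room 3 has {circle, square, triangle, star}, leaving only hexagon.
Period 2 already has {circle, star} and room 3 already has {circle, square, triangle, star, hexagon}, so period 2, room 3 must be diamond.

diamond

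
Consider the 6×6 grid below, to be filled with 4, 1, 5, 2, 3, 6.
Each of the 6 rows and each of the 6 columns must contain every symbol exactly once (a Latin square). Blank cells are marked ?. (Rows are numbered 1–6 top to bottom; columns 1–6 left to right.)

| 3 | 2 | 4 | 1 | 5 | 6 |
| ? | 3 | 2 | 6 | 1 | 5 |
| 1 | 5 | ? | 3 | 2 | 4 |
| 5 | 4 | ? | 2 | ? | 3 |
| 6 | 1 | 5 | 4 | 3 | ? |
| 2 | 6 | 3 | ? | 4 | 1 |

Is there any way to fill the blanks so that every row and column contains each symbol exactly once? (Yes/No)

Yes

No row or column among the givens repeats a symbol, and propagating forced cells runs into no contradiction.
One valid completion exists (for instance, 3 2 4 1 5 6 / 4 3 2 6 1 5 / 1 5 6 3 2 4 / 5 4 1 2 6 3 / 6 1 5 4 3 2 / 2 6 3 5 4 1).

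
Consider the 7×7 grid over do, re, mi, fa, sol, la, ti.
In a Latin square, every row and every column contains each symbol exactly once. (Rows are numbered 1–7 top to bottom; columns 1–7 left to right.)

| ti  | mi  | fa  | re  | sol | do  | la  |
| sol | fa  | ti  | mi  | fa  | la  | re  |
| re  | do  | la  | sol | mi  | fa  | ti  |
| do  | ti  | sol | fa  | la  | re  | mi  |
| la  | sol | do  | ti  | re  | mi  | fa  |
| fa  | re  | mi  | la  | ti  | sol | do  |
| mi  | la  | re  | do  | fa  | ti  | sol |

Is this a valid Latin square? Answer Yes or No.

Row 2 contains fa twice (at columns 2 and 5), so it is not a permutation.

No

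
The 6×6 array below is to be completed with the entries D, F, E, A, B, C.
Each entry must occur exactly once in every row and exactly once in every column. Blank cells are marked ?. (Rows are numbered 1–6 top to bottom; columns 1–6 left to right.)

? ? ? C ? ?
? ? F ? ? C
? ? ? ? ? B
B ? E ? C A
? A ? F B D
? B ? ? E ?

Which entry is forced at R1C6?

E

Row 4, column 4: row 4 has {E, A, B, C} and column 4 has {F, C}, leaving only D.
Row 4, column 2: row 4 has {D, E, A, B, C} and column 2 has {A, B}, leaving only F.
Row 5, column 3: row 5 has {D, F, A, B} and column 3 has {F, E}, leaving only C.
Row 5, column 1: row 5 has {D, F, A, B, C} and column 1 has {B}, leaving only E.
Row 6, column 4: row 6 has {E, B} and column 4 has {D, F, C}, leaving only A.
Row 3, column 4: row 3 has {B} and column 4 has {D, F, A, C}, leaving only E.
Row 2, column 4: row 2 has {F, C} and column 4 has {D, F, E, A, C}, leaving only B.
Row 6, column 3: row 6 has {E, A, B} and column 3 has {F, E, C}, leaving only D.
Row 3, column 3: row 3 has {E, B} and column 3 has {D, F, E, C}, leaving only A.
Row 1, column 3: row 1 has {C} and column 3 has {D, F, E, A, C}, leaving only B.
Row 6, column 6: row 6 has {D, E, A, B} and column 6 has {D, A, B, C}, leaving only F.
Row 1 already has {B, C} and column 6 already has {D, F, A, B, C}, so row 1, column 6 must be E.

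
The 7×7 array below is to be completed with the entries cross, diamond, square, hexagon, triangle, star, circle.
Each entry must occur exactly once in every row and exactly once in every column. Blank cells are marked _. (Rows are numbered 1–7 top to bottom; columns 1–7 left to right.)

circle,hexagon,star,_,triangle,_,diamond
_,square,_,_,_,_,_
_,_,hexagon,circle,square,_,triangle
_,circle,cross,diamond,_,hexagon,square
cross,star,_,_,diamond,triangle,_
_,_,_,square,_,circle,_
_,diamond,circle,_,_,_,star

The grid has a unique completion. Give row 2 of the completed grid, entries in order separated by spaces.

Row 1, column 4: row 1 has {diamond, hexagon, triangle, star, circle} and column 4 has {diamond, square, circle}, leaving only cross.
Row 1, column 6: row 1 has {cross, diamond, hexagon, triangle, star, circle} and column 6 has {hexagon, triangle, circle}, leaving only square.
Row 3, column 2: row 3 has {square, hexagon, triangle, circle} and column 2 has {diamond, square, hexagon, star, circle}, leaving only cross.
Row 4, column 5: row 4 has {cross, diamond, square, hexagon, circle} and column 5 has {diamond, square, triangle}, leaving only star.
Row 4, column 1: row 4 has {cross, diamond, square, hexagon, star, circle} and column 1 has {cross, circle}, leaving only triangle.
Row 5, column 3: row 5 has {cross, diamond, triangle, star} and column 3 has {cross, hexagon, star, circle}, leaving only square.
Row 5, column 4: row 5 has {cross, diamond, square, triangle, star} and column 4 has {cross, diamond, square, circle}, leaving only hexagon.
Row 5, column 7: row 5 has {cross, diamond, square, hexagon, triangle, star} and column 7 has {diamond, square, triangle, star}, leaving only circle.
Row 6, column 2: row 6 has {square, circle} and column 2 has {cross, diamond, square, hexagon, star, circle}, leaving only triangle.
Row 6, column 3: row 6 has {square, triangle, circle} and column 3 has {cross, square, hexagon, star, circle}, leaving only diamond.
Row 2, column 3: row 2 has {square} and column 3 has {cross, diamond, square, hexagon, star, circle}, leaving only triangle.
Row 2, column 4: row 2 has {square, triangle} and column 4 has {cross, diamond, square, hexagon, circle}, leaving only star.
Row 7, column 4: row 7 has {diamond, star, circle} and column 4 has {cross, diamond, square, hexagon, star, circle}, leaving only triangle.
Row 7, column 6: row 7 has {diamond, triangle, star, circle} and column 6 has {square, hexagon, triangle, circle}, leaving only cross.
Row 2, column 6: row 2 has {square, triangle, star} and column 6 has {cross, square, hexagon, triangle, circle}, leaving only diamond.
Row 2, column 1: row 2 has {diamond, square, triangle, star} and column 1 has {cross, triangle, circle}, leaving only hexagon.
Row 2, column 7: row 2 has {diamond, square, hexagon, triangle, star} and column 7 has {diamond, square, triangle, star, circle}, leaving only cross.
Row 2, column 5: row 2 has {cross, diamond, square, hexagon, triangle, star} and column 5 has {diamond, square, triangle, star}, leaving only circle.
So row 2 reads: hexagon square triangle star circle diamond cross.

hexagon square triangle star circle diamond cross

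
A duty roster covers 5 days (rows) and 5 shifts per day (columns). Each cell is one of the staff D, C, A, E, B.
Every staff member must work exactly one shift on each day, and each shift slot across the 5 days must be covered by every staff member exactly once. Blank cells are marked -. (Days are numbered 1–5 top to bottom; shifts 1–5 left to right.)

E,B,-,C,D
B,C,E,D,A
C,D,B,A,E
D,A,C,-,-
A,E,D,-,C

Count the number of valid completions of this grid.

Day 1, shift 3: eliminating its day and shift leaves {A}.
Day 4, shift 4: eliminating its day and shift leaves {E, B}.
Day 4, shift 5: eliminating its day and shift leaves {B}.
Day 5, shift 4: eliminating its day and shift leaves {B}.
Only one assignment across all blanks avoids any day or shift repeat, giving 1 completion.

1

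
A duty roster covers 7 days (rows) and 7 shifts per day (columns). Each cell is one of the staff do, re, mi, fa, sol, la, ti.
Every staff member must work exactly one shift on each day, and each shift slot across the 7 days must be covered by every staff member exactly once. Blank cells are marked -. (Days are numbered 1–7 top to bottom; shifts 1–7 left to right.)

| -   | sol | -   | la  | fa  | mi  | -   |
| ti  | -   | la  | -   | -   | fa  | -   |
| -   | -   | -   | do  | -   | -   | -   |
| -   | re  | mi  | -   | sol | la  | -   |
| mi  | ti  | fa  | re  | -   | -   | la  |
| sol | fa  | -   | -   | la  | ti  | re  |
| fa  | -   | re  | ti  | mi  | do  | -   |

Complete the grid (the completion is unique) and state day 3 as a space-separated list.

Day 4, shift 1: day 4 has {re, mi, sol, la} and shift 1 has {mi, fa, sol, ti}, leaving only do.
Day 1, shift 1: day 1 has {mi, fa, sol, la} and shift 1 has {do, mi, fa, sol, ti}, leaving only re.
Day 3, shift 1: day 3 has {do} and shift 1 has {do, re, mi, fa, sol, ti}, leaving only la.
Day 3, shift 2: day 3 has {do, la} and shift 2 has {re, fa, sol, ti}, leaving only mi.
Day 2, shift 2: day 2 has {fa, la, ti} and shift 2 has {re, mi, fa, sol, ti}, leaving only do.
Day 2, shift 5: day 2 has {do, fa, la, ti} and shift 5 has {mi, fa, sol, la}, leaving only re.
Day 3, shift 5: day 3 has {do, mi, la} and shift 5 has {re, mi, fa, sol, la}, leaving only ti.
Day 3, shift 3: day 3 has {do, mi, la, ti} and shift 3 has {re, mi, fa, la}, leaving only sol.
Day 3, shift 6: day 3 has {do, mi, sol, la, ti} and shift 6 has {do, mi, fa, la, ti}, leaving only re.
Day 3, shift 7: day 3 has {do, re, mi, sol, la, ti} and shift 7 has {re, la}, leaving only fa.
So day 3 reads: la mi sol do ti re fa.

la mi sol do ti re fa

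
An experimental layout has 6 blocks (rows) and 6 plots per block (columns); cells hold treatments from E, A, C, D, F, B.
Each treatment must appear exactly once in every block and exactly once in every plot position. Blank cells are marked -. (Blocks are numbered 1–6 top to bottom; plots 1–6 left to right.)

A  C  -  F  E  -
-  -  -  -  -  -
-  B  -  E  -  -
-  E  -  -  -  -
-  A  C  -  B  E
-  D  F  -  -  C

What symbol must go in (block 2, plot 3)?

E

Block 2, plot 2: block 2 has {} and plot 2 has {E, A, C, D, B}, leaving only F.
Block 5, plot 4: block 5 has {E, A, C, B} and plot 4 has {E, F}, leaving only D.
Block 5, plot 1: block 5 has {E, A, C, D, B} and plot 1 has {A}, leaving only F.
Block 6, plot 5: block 6 has {C, D, F} and plot 5 has {E, B}, leaving only A.
Block 6, plot 4: block 6 has {A, C, D, F} and plot 4 has {E, D, F}, leaving only B.
Block 6, plot 1: block 6 has {A, C, D, F, B} and plot 1 has {A, F}, leaving only E.
Block 2, plot 3 is narrowed to {E, A, D, B}.
If it were A, then block 2, plot 6 would be left with no valid symbol.
If it were D, then block 2, plot 6 would be left with no valid symbol.
If it were B, then block 4, plot 3 would be left with no valid symbol.
So block 2, plot 3 must be E.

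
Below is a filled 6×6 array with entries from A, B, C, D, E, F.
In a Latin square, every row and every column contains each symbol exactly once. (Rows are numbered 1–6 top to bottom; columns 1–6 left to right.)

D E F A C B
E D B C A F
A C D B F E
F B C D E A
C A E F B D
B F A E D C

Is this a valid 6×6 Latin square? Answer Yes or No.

Yes

Each row is a permutation of the 6 symbols, and so is each column.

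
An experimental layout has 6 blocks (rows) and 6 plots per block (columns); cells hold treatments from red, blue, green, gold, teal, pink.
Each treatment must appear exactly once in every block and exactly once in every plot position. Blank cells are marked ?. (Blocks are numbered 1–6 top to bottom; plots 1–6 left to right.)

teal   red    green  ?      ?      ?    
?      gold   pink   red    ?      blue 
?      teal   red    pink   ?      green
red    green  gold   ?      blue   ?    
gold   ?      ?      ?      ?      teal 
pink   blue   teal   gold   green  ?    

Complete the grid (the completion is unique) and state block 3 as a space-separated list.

blue teal red pink gold green

Block 3, plot 1: block 3 has {red, green, teal, pink} and plot 1 has {red, gold, teal, pink}, leaving only blue.
Block 3, plot 5: block 3 has {red, blue, green, teal, pink} and plot 5 has {blue, green}, leaving only gold.
So block 3 reads: blue teal red pink gold green.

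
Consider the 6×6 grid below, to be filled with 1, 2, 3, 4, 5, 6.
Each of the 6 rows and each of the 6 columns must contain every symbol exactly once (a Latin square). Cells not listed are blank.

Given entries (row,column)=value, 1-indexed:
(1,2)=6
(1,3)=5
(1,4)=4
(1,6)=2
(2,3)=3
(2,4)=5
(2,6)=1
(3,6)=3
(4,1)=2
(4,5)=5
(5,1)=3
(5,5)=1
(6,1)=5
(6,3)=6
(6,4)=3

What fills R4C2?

Row 1, column 1: row 1 has {2, 4, 5, 6} and column 1 has {2, 3, 5}, leaving only 1.
Row 1, column 5: row 1 has {1, 2, 4, 5, 6} and column 5 has {1, 5}, leaving only 3.
Row 6, column 6: row 6 has {3, 5, 6} and column 6 has {1, 2, 3}, leaving only 4.
Row 4, column 6: row 4 has {2, 5} and column 6 has {1, 2, 3, 4}, leaving only 6.
Row 4, column 4: row 4 has {2, 5, 6} and column 4 has {3, 4, 5}, leaving only 1.
Row 4, column 3: row 4 has {1, 2, 5, 6} and column 3 has {3, 5, 6}, leaving only 4.
Row 4 already has {1, 2, 4, 5, 6} and column 2 already has {6}, so row 4, column 2 must be 3.

3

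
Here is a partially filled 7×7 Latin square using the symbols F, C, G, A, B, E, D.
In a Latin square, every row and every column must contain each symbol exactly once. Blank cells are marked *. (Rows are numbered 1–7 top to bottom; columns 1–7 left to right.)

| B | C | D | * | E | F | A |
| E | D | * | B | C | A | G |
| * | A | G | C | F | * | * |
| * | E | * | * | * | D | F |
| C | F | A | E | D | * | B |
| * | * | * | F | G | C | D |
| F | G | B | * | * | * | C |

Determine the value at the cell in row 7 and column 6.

Row 7 already has {F, C, G, B} and column 6 already has {F, C, A, D}, so row 7, column 6 must be E.

E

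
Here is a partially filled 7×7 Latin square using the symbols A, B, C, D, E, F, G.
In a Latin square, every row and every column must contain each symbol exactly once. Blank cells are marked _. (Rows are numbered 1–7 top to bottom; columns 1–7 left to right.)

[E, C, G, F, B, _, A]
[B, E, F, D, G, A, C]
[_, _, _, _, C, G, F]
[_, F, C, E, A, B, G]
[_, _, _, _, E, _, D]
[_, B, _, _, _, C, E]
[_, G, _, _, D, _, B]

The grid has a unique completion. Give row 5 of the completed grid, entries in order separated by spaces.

C A B G E F D

Row 5, column 2: row 5 has {D, E} and column 2 has {B, C, E, F, G}, leaving only A.
Row 5, column 3: row 5 has {A, D, E} and column 3 has {C, F, G}, leaving only B.
Row 5, column 6: row 5 has {A, B, D, E} and column 6 has {A, B, C, G}, leaving only F.
Row 1, column 6: row 1 has {A, B, C, E, F, G} and column 6 has {A, B, C, F, G}, leaving only D.
Row 3, column 2: row 3 has {C, F, G} and column 2 has {A, B, C, E, F, G}, leaving only D.
Row 3, column 1: row 3 has {C, D, F, G} and column 1 has {B, E}, leaving only A.
Row 3, column 3: row 3 has {A, C, D, F, G} and column 3 has {B, C, F, G}, leaving only E.
Row 3, column 4: row 3 has {A, C, D, E, F, G} and column 4 has {D, E, F}, leaving only B.
Row 4, column 1: row 4 has {A, B, C, E, F, G} and column 1 has {A, B, E}, leaving only D.
Row 6, column 5: row 6 has {B, C, E} and column 5 has {A, B, C, D, E, G}, leaving only F.
Row 6, column 1: row 6 has {B, C, E, F} and column 1 has {A, B, D, E}, leaving only G.
Row 5, column 1: row 5 has {A, B, D, E, F} and column 1 has {A, B, D, E, G}, leaving only C.
Row 5, column 4: row 5 has {A, B, C, D, E, F} and column 4 has {B, D, E, F}, leaving only G.
So row 5 reads: C A B G E F D.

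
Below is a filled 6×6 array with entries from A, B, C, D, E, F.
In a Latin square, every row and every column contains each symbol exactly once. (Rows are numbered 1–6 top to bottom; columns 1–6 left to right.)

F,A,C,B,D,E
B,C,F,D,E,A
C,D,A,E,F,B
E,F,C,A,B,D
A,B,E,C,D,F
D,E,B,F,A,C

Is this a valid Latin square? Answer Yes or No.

No

Every row is a permutation, but column 3 contains C twice (at rows 1 and 4).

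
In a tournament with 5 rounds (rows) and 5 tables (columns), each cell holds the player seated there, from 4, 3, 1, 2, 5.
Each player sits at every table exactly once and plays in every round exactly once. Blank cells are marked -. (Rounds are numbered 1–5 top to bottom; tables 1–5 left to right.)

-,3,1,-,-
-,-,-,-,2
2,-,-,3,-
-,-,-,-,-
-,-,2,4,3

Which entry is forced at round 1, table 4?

Round 1, table 4 is narrowed to {2, 5}.
If it were 5, then round 1, table 5 would be left with no valid symbol.
So round 1, table 4 must be 2.

2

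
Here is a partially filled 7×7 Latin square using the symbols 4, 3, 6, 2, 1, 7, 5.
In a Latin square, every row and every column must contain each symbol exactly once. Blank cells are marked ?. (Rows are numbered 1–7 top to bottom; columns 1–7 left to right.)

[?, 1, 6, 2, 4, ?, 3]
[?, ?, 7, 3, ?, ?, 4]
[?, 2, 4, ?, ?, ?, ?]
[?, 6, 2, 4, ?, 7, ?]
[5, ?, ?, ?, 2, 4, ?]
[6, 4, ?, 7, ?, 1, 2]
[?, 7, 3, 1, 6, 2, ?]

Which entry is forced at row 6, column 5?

Row 1, column 1: row 1 has {4, 3, 6, 2, 1} and column 1 has {6, 5}, leaving only 7.
Row 1, column 6: row 1 has {4, 3, 6, 2, 1, 7} and column 6 has {4, 2, 1, 7}, leaving only 5.
Row 2, column 2: row 2 has {4, 3, 7} and column 2 has {4, 6, 2, 1, 7}, leaving only 5.
Row 2, column 5: row 2 has {4, 3, 7, 5} and column 5 has {4, 6, 2}, leaving only 1.
Row 2, column 1: row 2 has {4, 3, 1, 7, 5} and column 1 has {6, 7, 5}, leaving only 2.
Row 2, column 6: row 2 has {4, 3, 2, 1, 7, 5} and column 6 has {4, 2, 1, 7, 5}, leaving only 6.
Row 3, column 6: row 3 has {4, 2} and column 6 has {4, 6, 2, 1, 7, 5}, leaving only 3.
Row 3, column 1: row 3 has {4, 3, 2} and column 1 has {6, 2, 7, 5}, leaving only 1.
Row 4, column 1: row 4 has {4, 6, 2, 7} and column 1 has {6, 2, 1, 7, 5}, leaving only 3.
Row 4, column 5: row 4 has {4, 3, 6, 2, 7} and column 5 has {4, 6, 2, 1}, leaving only 5.
Row 6 already has {4, 6, 2, 1, 7} and column 5 already has {4, 6, 2, 1, 5}, so row 6, column 5 must be 3.

3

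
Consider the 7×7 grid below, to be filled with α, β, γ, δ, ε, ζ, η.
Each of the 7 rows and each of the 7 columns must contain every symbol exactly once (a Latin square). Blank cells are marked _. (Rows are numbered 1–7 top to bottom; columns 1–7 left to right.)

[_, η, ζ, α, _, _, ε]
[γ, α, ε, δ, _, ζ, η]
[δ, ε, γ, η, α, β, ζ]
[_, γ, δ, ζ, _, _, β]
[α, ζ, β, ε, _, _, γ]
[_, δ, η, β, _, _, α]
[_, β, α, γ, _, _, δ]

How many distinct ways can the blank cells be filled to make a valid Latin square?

Row 1, column 1: eliminating its row and column leaves {β}.
Row 1, column 5: eliminating its row and column leaves {β, γ, δ}.
Row 1, column 6: eliminating its row and column leaves {γ, δ}.
Row 2, column 5: eliminating its row and column leaves {β}.
Row 4, column 1: eliminating its row and column leaves {ε, η}.
Row 4, column 5: eliminating its row and column leaves {ε, η}.
Row 4, column 6: eliminating its row and column leaves {α, ε, η}.
Row 5, column 5: eliminating its row and column leaves {δ, η}.
Row 5, column 6: eliminating its row and column leaves {δ, η}.
Row 6, column 1: eliminating its row and column leaves {ε, ζ}.
Row 6, column 5: eliminating its row and column leaves {γ, ε, ζ}.
Row 6, column 6: eliminating its row and column leaves {γ, ε}.
Row 7, column 1: eliminating its row and column leaves {ε, ζ, η}.
Row 7, column 5: eliminating its row and column leaves {ε, ζ, η}.
Row 7, column 6: eliminating its row and column leaves {ε, η}.
Enumerating the assignments across these blanks that avoid any row or column repeat gives 3 completions.

3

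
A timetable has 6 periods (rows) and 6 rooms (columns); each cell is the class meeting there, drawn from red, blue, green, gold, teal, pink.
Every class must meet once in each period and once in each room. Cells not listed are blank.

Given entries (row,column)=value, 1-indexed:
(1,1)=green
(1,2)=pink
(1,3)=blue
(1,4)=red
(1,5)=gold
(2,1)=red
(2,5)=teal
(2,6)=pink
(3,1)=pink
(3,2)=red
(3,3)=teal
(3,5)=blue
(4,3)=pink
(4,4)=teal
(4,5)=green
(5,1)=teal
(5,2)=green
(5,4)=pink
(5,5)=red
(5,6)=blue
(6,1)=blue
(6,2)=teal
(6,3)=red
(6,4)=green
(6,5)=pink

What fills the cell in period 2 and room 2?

gold

Period 1, room 6: period 1 has {red, blue, green, gold, pink} and room 6 has {blue, pink}, leaving only teal.
Period 3, room 4: period 3 has {red, blue, teal, pink} and room 4 has {red, green, teal, pink}, leaving only gold.
Period 2, room 4: period 2 has {red, teal, pink} and room 4 has {red, green, gold, teal, pink}, leaving only blue.
Period 2 already has {red, blue, teal, pink} and room 2 already has {red, green, teal, pink}, so period 2, room 2 must be gold.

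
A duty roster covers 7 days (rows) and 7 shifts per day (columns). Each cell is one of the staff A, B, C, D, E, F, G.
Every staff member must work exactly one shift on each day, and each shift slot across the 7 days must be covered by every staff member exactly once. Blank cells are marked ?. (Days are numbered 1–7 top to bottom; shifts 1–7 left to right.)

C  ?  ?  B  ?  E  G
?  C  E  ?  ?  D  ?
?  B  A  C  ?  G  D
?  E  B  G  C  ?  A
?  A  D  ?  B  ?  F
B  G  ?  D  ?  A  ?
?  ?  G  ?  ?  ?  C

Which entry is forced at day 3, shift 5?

E

Day 1, shift 3: day 1 has {B, C, E, G} and shift 3 has {A, B, D, E, G}, leaving only F.
Day 1, shift 2: day 1 has {B, C, E, F, G} and shift 2 has {A, B, C, E, G}, leaving only D.
Day 1, shift 5: day 1 has {B, C, D, E, F, G} and shift 5 has {B, C}, leaving only A.
Day 2, shift 7: day 2 has {C, D, E} and shift 7 has {A, C, D, F, G}, leaving only B.
Day 4, shift 6: day 4 has {A, B, C, E, G} and shift 6 has {A, D, E, G}, leaving only F.
Day 4, shift 1: day 4 has {A, B, C, E, F, G} and shift 1 has {B, C}, leaving only D.
Day 5, shift 4: day 5 has {A, B, D, F} and shift 4 has {B, C, D, G}, leaving only E.
Day 5, shift 1: day 5 has {A, B, D, E, F} and shift 1 has {B, C, D}, leaving only G.
Day 5, shift 6: day 5 has {A, B, D, E, F, G} and shift 6 has {A, D, E, F, G}, leaving only C.
Day 6, shift 3: day 6 has {A, B, D, G} and shift 3 has {A, B, D, E, F, G}, leaving only C.
Day 6, shift 7: day 6 has {A, B, C, D, G} and shift 7 has {A, B, C, D, F, G}, leaving only E.
Day 6, shift 5: day 6 has {A, B, C, D, E, G} and shift 5 has {A, B, C}, leaving only F.
Day 3 already has {A, B, C, D, G} and shift 5 already has {A, B, C, F}, so day 3, shift 5 must be E.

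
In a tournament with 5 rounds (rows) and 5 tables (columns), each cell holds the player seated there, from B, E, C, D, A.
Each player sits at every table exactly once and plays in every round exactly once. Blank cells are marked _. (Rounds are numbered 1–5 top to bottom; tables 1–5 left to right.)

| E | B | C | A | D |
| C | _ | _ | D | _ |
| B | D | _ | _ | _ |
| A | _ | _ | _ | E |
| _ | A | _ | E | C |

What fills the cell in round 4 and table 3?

Round 2, table 2: round 2 has {C, D} and table 2 has {B, D, A}, leaving only E.
Round 3, table 4: round 3 has {B, D} and table 4 has {E, D, A}, leaving only C.
Round 3, table 5: round 3 has {B, C, D} and table 5 has {E, C, D}, leaving only A.
Round 2, table 5: round 2 has {E, C, D} and table 5 has {E, C, D, A}, leaving only B.
Round 2, table 3: round 2 has {B, E, C, D} and table 3 has {C}, leaving only A.
Round 3, table 3: round 3 has {B, C, D, A} and table 3 has {C, A}, leaving only E.
Round 4, table 2: round 4 has {E, A} and table 2 has {B, E, D, A}, leaving only C.
Round 4, table 4: round 4 has {E, C, A} and table 4 has {E, C, D, A}, leaving only B.
Round 4 already has {B, E, C, A} and table 3 already has {E, C, A}, so round 4, table 3 must be D.

D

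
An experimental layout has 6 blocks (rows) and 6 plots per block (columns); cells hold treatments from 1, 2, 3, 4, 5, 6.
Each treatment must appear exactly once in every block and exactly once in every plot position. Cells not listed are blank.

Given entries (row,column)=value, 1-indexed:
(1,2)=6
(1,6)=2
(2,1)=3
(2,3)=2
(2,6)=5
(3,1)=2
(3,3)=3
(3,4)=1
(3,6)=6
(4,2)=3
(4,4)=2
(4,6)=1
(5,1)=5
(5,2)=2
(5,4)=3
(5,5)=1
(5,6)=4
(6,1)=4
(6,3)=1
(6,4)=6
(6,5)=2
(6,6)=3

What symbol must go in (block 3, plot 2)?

Block 1, plot 1: block 1 has {2, 6} and plot 1 has {2, 3, 4, 5}, leaving only 1.
Block 2, plot 4: block 2 has {2, 3, 5} and plot 4 has {1, 2, 3, 6}, leaving only 4.
Block 1, plot 4: block 1 has {1, 2, 6} and plot 4 has {1, 2, 3, 4, 6}, leaving only 5.
Block 1, plot 3: block 1 has {1, 2, 5, 6} and plot 3 has {1, 2, 3}, leaving only 4.
Block 1, plot 5: block 1 has {1, 2, 4, 5, 6} and plot 5 has {1, 2}, leaving only 3.
Block 2, plot 2: block 2 has {2, 3, 4, 5} and plot 2 has {2, 3, 6}, leaving only 1.
Block 2, plot 5: block 2 has {1, 2, 3, 4, 5} and plot 5 has {1, 2, 3}, leaving only 6.
Block 4, plot 1: block 4 has {1, 2, 3} and plot 1 has {1, 2, 3, 4, 5}, leaving only 6.
Block 4, plot 3: block 4 has {1, 2, 3, 6} and plot 3 has {1, 2, 3, 4}, leaving only 5.
Block 4, plot 5: block 4 has {1, 2, 3, 5, 6} and plot 5 has {1, 2, 3, 6}, leaving only 4.
Block 3, plot 5: block 3 has {1, 2, 3, 6} and plot 5 has {1, 2, 3, 4, 6}, leaving only 5.
Block 3 already has {1, 2, 3, 5, 6} and plot 2 already has {1, 2, 3, 6}, so block 3, plot 2 must be 4.

4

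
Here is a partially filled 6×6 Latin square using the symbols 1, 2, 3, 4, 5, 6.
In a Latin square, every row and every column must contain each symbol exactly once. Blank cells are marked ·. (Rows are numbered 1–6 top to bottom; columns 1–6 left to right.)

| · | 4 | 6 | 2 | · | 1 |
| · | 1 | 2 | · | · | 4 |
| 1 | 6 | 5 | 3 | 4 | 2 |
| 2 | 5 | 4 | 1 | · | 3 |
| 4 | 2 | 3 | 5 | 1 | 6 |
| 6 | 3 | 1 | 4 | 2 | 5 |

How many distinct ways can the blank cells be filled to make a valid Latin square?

Row 1, column 1: eliminating its row and column leaves {3, 5}.
Row 1, column 5: eliminating its row and column leaves {3, 5}.
Row 2, column 1: eliminating its row and column leaves {3, 5}.
Row 2, column 4: eliminating its row and column leaves {6}.
Row 2, column 5: eliminating its row and column leaves {3, 5, 6}.
Row 4, column 5: eliminating its row and column leaves {6}.
Enumerating the assignments across these blanks that avoid any row or column repeat gives 2 completions.

2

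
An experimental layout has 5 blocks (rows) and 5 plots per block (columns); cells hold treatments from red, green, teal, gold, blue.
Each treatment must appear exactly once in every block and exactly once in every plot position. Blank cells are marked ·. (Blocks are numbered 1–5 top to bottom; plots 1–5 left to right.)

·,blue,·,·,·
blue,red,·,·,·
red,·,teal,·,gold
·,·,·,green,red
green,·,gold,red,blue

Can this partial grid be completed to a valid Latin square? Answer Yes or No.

No block or plot among the givens repeats a symbol, and propagating forced cells runs into no contradiction.
One valid completion exists (for instance, gold blue red teal green / blue red green gold teal / red green teal blue gold / teal gold blue green red / green teal gold red blue).

Yes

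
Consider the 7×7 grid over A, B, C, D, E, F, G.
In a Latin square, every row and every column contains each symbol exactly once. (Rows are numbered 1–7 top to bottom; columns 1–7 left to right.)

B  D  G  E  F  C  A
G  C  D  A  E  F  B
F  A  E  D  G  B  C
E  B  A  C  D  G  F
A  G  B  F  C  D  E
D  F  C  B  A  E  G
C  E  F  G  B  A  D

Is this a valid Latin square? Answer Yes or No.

Each row is a permutation of the 7 symbols, and so is each column.

Yes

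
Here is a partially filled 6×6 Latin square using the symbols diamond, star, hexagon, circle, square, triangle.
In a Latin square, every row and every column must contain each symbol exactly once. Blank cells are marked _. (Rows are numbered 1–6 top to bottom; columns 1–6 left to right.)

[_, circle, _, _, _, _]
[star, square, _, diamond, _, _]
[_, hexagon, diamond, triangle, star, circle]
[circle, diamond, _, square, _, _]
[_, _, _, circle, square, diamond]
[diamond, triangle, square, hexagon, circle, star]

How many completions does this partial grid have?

4

Row 1, column 1: eliminating its row and column leaves {hexagon, square, triangle}.
Row 1, column 3: eliminating its row and column leaves {star, hexagon, triangle}.
Row 1, column 4: eliminating its row and column leaves {star}.
Row 1, column 5: eliminating its row and column leaves {diamond, hexagon, triangle}.
Row 1, column 6: eliminating its row and column leaves {hexagon, square, triangle}.
Row 2, column 3: eliminating its row and column leaves {hexagon, circle, triangle}.
Row 2, column 5: eliminating its row and column leaves {hexagon, triangle}.
Row 2, column 6: eliminating its row and column leaves {hexagon, triangle}.
Row 3, column 1: eliminating its row and column leaves {square}.
Row 4, column 3: eliminating its row and column leaves {star, hexagon, triangle}.
Row 4, column 5: eliminating its row and column leaves {hexagon, triangle}.
Row 4, column 6: eliminating its row and column leaves {hexagon, triangle}.
Row 5, column 1: eliminating its row and column leaves {hexagon, triangle}.
Row 5, column 2: eliminating its row and column leaves {star}.
Row 5, column 3: eliminating its row and column leaves {star, hexagon, triangle}.
Enumerating the assignments across these blanks that avoid any row or column repeat gives 4 completions.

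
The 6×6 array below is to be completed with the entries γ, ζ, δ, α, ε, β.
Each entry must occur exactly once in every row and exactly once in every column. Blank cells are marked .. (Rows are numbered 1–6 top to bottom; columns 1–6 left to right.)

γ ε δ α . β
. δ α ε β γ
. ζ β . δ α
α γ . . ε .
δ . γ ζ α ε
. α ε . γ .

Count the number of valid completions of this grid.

Row 1, column 5: eliminating its row and column leaves {ζ}.
Row 2, column 1: eliminating its row and column leaves {ζ}.
Row 3, column 1: eliminating its row and column leaves {ε}.
Row 3, column 4: eliminating its row and column leaves {γ}.
Row 4, column 3: eliminating its row and column leaves {ζ}.
Row 4, column 4: eliminating its row and column leaves {δ, β}.
Row 4, column 6: eliminating its row and column leaves {ζ, δ}.
Row 5, column 2: eliminating its row and column leaves {β}.
Row 6, column 1: eliminating its row and column leaves {ζ, β}.
Row 6, column 4: eliminating its row and column leaves {δ, β}.
Row 6, column 6: eliminating its row and column leaves {ζ, δ}.
Only one assignment across all blanks avoids any row or column repeat, giving 1 completion.

1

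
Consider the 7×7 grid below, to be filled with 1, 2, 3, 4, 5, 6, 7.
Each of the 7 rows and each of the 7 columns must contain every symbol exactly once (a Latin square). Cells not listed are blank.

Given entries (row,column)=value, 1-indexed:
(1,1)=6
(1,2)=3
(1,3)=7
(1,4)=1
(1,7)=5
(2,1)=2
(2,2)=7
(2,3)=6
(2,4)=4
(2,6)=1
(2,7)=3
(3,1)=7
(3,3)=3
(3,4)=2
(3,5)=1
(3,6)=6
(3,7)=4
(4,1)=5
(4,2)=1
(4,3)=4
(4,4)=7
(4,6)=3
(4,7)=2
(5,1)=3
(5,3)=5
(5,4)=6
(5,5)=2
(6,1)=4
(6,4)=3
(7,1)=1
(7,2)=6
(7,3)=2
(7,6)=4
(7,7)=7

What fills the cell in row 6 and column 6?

Row 1, column 5: row 1 has {1, 3, 5, 6, 7} and column 5 has {1, 2}, leaving only 4.
Row 1, column 6: row 1 has {1, 3, 4, 5, 6, 7} and column 6 has {1, 3, 4, 6}, leaving only 2.
Row 2, column 5: row 2 has {1, 2, 3, 4, 6, 7} and column 5 has {1, 2, 4}, leaving only 5.
Row 3, column 2: row 3 has {1, 2, 3, 4, 6, 7} and column 2 has {1, 3, 6, 7}, leaving only 5.
Row 4, column 5: row 4 has {1, 2, 3, 4, 5, 7} and column 5 has {1, 2, 4, 5}, leaving only 6.
Row 5, column 2: row 5 has {2, 3, 5, 6} and column 2 has {1, 3, 5, 6, 7}, leaving only 4.
Row 5, column 6: row 5 has {2, 3, 4, 5, 6} and column 6 has {1, 2, 3, 4, 6}, leaving only 7.
Row 6 already has {3, 4} and column 6 already has {1, 2, 3, 4, 6, 7}, so row 6, column 6 must be 5.

5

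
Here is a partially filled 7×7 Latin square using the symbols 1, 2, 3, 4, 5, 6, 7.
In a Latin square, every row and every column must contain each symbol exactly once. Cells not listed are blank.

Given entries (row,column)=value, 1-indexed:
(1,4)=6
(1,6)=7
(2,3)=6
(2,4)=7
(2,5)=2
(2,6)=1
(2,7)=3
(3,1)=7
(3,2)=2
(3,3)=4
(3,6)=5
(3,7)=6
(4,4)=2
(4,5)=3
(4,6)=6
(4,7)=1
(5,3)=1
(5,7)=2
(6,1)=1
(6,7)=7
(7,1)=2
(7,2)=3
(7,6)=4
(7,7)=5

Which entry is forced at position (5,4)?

4

Row 1, column 7: row 1 has {6, 7} and column 7 has {1, 2, 3, 5, 6, 7}, leaving only 4.
Row 3, column 5: row 3 has {2, 4, 5, 6, 7} and column 5 has {2, 3}, leaving only 1.
Row 1, column 5: row 1 has {4, 6, 7} and column 5 has {1, 2, 3}, leaving only 5.
Row 1, column 1: row 1 has {4, 5, 6, 7} and column 1 has {1, 2, 7}, leaving only 3.
Row 1, column 2: row 1 has {3, 4, 5, 6, 7} and column 2 has {2, 3}, leaving only 1.
Row 1, column 3: row 1 has {1, 3, 4, 5, 6, 7} and column 3 has {1, 4, 6}, leaving only 2.
Row 3, column 4: row 3 has {1, 2, 4, 5, 6, 7} and column 4 has {2, 6, 7}, leaving only 3.
Row 5, column 6: row 5 has {1, 2} and column 6 has {1, 4, 5, 6, 7}, leaving only 3.
Row 6, column 6: row 6 has {1, 7} and column 6 has {1, 3, 4, 5, 6, 7}, leaving only 2.
Row 7, column 3: row 7 has {2, 3, 4, 5} and column 3 has {1, 2, 4, 6}, leaving only 7.
Row 4, column 3: row 4 has {1, 2, 3, 6} and column 3 has {1, 2, 4, 6, 7}, leaving only 5.
Row 4, column 1: row 4 has {1, 2, 3, 5, 6} and column 1 has {1, 2, 3, 7}, leaving only 4.
Row 2, column 1: row 2 has {1, 2, 3, 6, 7} and column 1 has {1, 2, 3, 4, 7}, leaving only 5.
Row 2, column 2: row 2 has {1, 2, 3, 5, 6, 7} and column 2 has {1, 2, 3}, leaving only 4.
Row 4, column 2: row 4 has {1, 2, 3, 4, 5, 6} and column 2 has {1, 2, 3, 4}, leaving only 7.
Row 5, column 1: row 5 has {1, 2, 3} and column 1 has {1, 2, 3, 4, 5, 7}, leaving only 6.
Row 5, column 2: row 5 has {1, 2, 3, 6} and column 2 has {1, 2, 3, 4, 7}, leaving only 5.
Row 5 already has {1, 2, 3, 5, 6} and column 4 already has {2, 3, 6, 7}, so row 5, column 4 must be 4.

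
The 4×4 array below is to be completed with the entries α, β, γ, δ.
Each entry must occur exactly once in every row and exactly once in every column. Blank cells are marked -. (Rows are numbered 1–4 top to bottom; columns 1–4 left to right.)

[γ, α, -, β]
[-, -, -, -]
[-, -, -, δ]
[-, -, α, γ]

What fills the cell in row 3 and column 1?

Row 1, column 3: row 1 has {α, β, γ} and column 3 has {α}, leaving only δ.
Row 2, column 4: row 2 has {} and column 4 has {β, γ, δ}, leaving only α.
Row 3, column 1 is narrowed to {α, β}.
If it were β, then row 4, column 1 would be left with no valid symbol.
So row 3, column 1 must be α.

α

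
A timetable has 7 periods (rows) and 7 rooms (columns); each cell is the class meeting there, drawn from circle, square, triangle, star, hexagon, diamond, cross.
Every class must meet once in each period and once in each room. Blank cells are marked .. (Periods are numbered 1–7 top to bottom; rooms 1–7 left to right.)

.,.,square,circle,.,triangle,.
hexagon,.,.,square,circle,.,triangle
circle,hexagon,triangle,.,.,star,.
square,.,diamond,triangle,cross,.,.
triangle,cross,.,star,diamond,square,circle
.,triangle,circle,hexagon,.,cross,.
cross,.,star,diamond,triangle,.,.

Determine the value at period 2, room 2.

star

Period 2, room 3: period 2 has {circle, square, triangle, hexagon} and room 3 has {circle, square, triangle, star, diamond}, leaving only cross.
Period 2, room 6: period 2 has {circle, square, triangle, hexagon, cross} and room 6 has {square, triangle, star, cross}, leaving only diamond.
Period 2 already has {circle, square, triangle, hexagon, diamond, cross} and room 2 already has {triangle, hexagon, cross}, so period 2, room 2 must be star.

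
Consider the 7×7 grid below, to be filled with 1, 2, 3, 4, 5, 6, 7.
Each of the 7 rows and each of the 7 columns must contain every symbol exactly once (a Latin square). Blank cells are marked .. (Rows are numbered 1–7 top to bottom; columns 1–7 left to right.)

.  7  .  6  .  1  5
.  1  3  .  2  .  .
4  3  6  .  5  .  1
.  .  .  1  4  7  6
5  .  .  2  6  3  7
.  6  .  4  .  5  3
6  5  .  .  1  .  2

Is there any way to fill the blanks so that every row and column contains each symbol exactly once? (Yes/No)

No row or column among the givens repeats a symbol, and propagating forced cells runs into no contradiction.
One valid completion exists (for instance, 2 7 4 6 3 1 5 / 7 1 3 5 2 6 4 / 4 3 6 7 5 2 1 / 3 2 5 1 4 7 6 / 5 4 1 2 6 3 7 / 1 6 2 4 7 5 3 / 6 5 7 3 1 4 2).

Yes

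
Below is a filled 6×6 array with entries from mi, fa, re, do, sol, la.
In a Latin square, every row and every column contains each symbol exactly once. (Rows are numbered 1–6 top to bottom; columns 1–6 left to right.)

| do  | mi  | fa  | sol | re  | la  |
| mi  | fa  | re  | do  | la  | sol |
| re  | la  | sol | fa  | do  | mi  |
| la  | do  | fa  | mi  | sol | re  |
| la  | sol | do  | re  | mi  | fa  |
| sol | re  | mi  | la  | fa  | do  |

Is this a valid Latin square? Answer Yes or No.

No

Every row is a permutation, but column 1 contains la twice (at rows 4 and 5).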